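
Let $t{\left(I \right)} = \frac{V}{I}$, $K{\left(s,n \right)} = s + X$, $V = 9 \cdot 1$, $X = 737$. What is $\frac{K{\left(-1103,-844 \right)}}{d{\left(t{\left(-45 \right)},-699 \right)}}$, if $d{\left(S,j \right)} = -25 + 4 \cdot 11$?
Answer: $- \frac{366}{19} \approx -19.263$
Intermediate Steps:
$V = 9$
$K{\left(s,n \right)} = 737 + s$ ($K{\left(s,n \right)} = s + 737 = 737 + s$)
$t{\left(I \right)} = \frac{9}{I}$
$d{\left(S,j \right)} = 19$ ($d{\left(S,j \right)} = -25 + 44 = 19$)
$\frac{K{\left(-1103,-844 \right)}}{d{\left(t{\left(-45 \right)},-699 \right)}} = \frac{737 - 1103}{19} = \left(-366\right) \frac{1}{19} = - \frac{366}{19}$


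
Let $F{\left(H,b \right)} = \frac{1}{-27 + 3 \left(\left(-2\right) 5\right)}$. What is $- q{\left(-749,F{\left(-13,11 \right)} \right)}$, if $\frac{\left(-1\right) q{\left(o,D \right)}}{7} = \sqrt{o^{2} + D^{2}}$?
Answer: $\frac{35 \sqrt{72907690}}{57} \approx 5243.0$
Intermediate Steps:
$F{\left(H,b \right)} = - \frac{1}{57}$ ($F{\left(H,b \right)} = \frac{1}{-27 + 3 \left(-10\right)} = \frac{1}{-27 - 30} = \frac{1}{-57} = - \frac{1}{57}$)
$q{\left(o,D \right)} = - 7 \sqrt{D^{2} + o^{2}}$ ($q{\left(o,D \right)} = - 7 \sqrt{o^{2} + D^{2}} = - 7 \sqrt{D^{2} + o^{2}}$)
$- q{\left(-749,F{\left(-13,11 \right)} \right)} = - \left(-7\right) \sqrt{\left(- \frac{1}{57}\right)^{2} + \left(-749\right)^{2}} = - \left(-7\right) \sqrt{\frac{1}{3249} + 561001} = - \left(-7\right) \sqrt{\frac{1822692250}{3249}} = - \left(-7\right) \frac{5 \sqrt{72907690}}{57} = - \frac{\left(-35\right) \sqrt{72907690}}{57} = \frac{35 \sqrt{72907690}}{57}$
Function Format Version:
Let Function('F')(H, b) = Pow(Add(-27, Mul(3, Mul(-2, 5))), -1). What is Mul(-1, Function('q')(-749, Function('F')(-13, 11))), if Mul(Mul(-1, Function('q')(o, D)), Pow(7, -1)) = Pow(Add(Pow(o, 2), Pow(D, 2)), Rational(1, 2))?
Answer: Mul(Rational(35, 57), Pow(72907690, Rational(1, 2))) ≈ 5243.0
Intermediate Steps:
Function('F')(H, b) = Rational(-1, 57) (Function('F')(H, b) = Pow(Add(-27, Mul(3, -10)), -1) = Pow(Add(-27, -30), -1) = Pow(-57, -1) = Rational(-1, 57))
Function('q')(o, D) = Mul(-7, Pow(Add(Pow(D, 2), Pow(o, 2)), Rational(1, 2))) (Function('q')(o, D) = Mul(-7, Pow(Add(Pow(o, 2), Pow(D, 2)), Rational(1, 2))) = Mul(-7, Pow(Add(Pow(D, 2), Pow(o, 2)), Rational(1, 2))))
Mul(-1, Function('q')(-749, Function('F')(-13, 11))) = Mul(-1, Mul(-7, Pow(Add(Pow(Rational(-1, 57), 2), Pow(-749, 2)), Rational(1, 2)))) = Mul(-1, Mul(-7, Pow(Add(Rational(1, 3249), 561001), Rational(1, 2)))) = Mul(-1, Mul(-7, Pow(Rational(1822692250, 3249), Rational(1, 2)))) = Mul(-1, Mul(-7, Mul(Rational(5, 57), Pow(72907690, Rational(1, 2))))) = Mul(-1, Mul(Rational(-35, 57), Pow(72907690, Rational(1, 2)))) = Mul(Rational(35, 57), Pow(72907690, Rational(1, 2)))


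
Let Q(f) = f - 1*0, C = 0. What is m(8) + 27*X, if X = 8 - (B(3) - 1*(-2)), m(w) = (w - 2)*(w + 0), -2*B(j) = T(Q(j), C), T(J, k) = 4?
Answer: 264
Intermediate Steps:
Q(f) = f (Q(f) = f + 0 = f)
B(j) = -2 (B(j) = -½*4 = -2)
m(w) = w*(-2 + w) (m(w) = (-2 + w)*w = w*(-2 + w))
X = 8 (X = 8 - (-2 - 1*(-2)) = 8 - (-2 + 2) = 8 - 1*0 = 8 + 0 = 8)
m(8) + 27*X = 8*(-2 + 8) + 27*8 = 8*6 + 216 = 48 + 216 = 264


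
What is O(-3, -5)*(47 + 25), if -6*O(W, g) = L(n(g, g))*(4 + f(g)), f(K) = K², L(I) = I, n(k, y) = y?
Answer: 1740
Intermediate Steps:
O(W, g) = -g*(4 + g²)/6
O(-3, -5)*(47 + 25) = (-⅙*(-5)*(4 + (-5)²))*(47 + 25) = -⅙*(-5)*(4 + 25)*72 = -⅙*(-5)*29*72 = (145/6)*72 = 1740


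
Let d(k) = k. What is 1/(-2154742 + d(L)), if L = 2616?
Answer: -1/2152126 ≈ -4.6466e-7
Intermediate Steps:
1/(-2154742 + d(L)) = 1/(-2154742 + 2616) = 1/(-2152126) = -1/2152126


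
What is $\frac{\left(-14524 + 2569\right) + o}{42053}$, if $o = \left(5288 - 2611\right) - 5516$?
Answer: $- \frac{14794}{42053} \approx -0.35179$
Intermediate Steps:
$o = -2839$ ($o = 2677 - 5516 = -2839$)
$\frac{\left(-14524 + 2569\right) + o}{42053} = \frac{\left(-14524 + 2569\right) - 2839}{42053} = \left(-11955 - 2839\right) \frac{1}{42053} = \left(-14794\right) \frac{1}{42053} = - \frac{14794}{42053}$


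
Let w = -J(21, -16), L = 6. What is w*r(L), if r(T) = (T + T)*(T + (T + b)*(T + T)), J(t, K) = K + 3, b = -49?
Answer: -79560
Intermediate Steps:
J(t, K) = 3 + K
r(T) = 2*T*(T + 2*T*(-49 + T)) (r(T) = (T + T)*(T + (T - 49)*(T + T)) = (2*T)*(T + (-49 + T)*(2*T)) = (2*T)*(T + 2*T*(-49 + T)) = 2*T*(T + 2*T*(-49 + T)))
w = 13 (w = -(3 - 16) = -1*(-13) = 13)
w*r(L) = 13*(6²*(-194 + 4*6)) = 13*(36*(-194 + 24)) = 13*(36*(-170)) = 13*(-6120) = -79560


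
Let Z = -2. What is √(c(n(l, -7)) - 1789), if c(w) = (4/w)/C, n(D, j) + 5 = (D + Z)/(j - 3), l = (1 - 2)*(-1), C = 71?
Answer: I*√441901941/497 ≈ 42.297*I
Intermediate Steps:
l = 1 (l = -1*(-1) = 1)
n(D, j) = -5 + (-2 + D)/(-3 + j) (n(D, j) = -5 + (D - 2)/(j - 3) = -5 + (-2 + D)/(-3 + j))
c(w) = 4/(71*w) (c(w) = (4/w)/71 = (4/w)*(1/71) = 4/(71*w))
√(c(n(l, -7)) - 1789) = √(4/(71*(((13 + 1 - 5*(-7))/(-3 - 7)))) - 1789) = √(4/(71*(((13 + 1 + 35)/(-10)))) - 1789) = √(4/(71*((-⅒*49))) - 1789) = √(4/(71*(-49/10)) - 1789) = √((4/71)*(-10/49) - 1789) = √(-40/3479 - 1789) = √(-6223971/3479) = I*√441901941/497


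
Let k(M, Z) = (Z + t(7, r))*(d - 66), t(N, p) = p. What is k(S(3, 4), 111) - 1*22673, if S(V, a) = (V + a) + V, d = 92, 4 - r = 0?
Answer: -19683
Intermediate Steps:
r = 4 (r = 4 - 1*0 = 4 + 0 = 4)
S(V, a) = a + 2*V
k(M, Z) = 104 + 26*Z (k(M, Z) = (Z + 4)*(92 - 66) = (4 + Z)*26 = 104 + 26*Z)
k(S(3, 4), 111) - 1*22673 = (104 + 26*111) - 1*22673 = (104 + 2886) - 22673 = 2990 - 22673 = -19683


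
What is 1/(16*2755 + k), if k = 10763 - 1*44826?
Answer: 1/10017 ≈ 9.9830e-5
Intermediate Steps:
k = -34063 (k = 10763 - 44826 = -34063)
1/(16*2755 + k) = 1/(16*2755 - 34063) = 1/(44080 - 34063) = 1/10017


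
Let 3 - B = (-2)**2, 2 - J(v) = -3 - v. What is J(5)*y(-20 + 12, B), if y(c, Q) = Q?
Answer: -10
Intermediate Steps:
J(v) = 5 + v (J(v) = 2 - (-3 - v) = 2 + (3 + v) = 5 + v)
B = -1 (B = 3 - 1*(-2)**2 = 3 - 1*4 = 3 - 4 = -1)
J(5)*y(-20 + 12, B) = (5 + 5)*(-1) = 10*(-1) = -10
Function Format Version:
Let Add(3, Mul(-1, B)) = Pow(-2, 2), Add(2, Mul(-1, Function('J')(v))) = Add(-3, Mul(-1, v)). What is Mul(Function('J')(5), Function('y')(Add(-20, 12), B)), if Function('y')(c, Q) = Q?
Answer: -10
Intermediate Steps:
Function('J')(v) = Add(5, v) (Function('J')(v) = Add(2, Mul(-1, Add(-3, Mul(-1, v)))) = Add(2, Add(3, v)) = Add(5, v))
B = -1 (B = Add(3, Mul(-1, Pow(-2, 2))) = Add(3, Mul(-1, 4)) = Add(3, -4) = -1)
Mul(Function('J')(5), Function('y')(Add(-20, 12), B)) = Mul(Add(5, 5), -1) = Mul(10, -1) = -10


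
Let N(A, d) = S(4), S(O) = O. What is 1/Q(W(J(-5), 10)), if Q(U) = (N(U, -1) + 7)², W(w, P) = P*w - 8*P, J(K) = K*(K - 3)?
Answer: 1/121 ≈ 0.0082645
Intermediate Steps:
J(K) = K*(-3 + K)
N(A, d) = 4
W(w, P) = -8*P + P*w
Q(U) = 121 (Q(U) = (4 + 7)² = 11² = 121)
1/Q(W(J(-5), 10)) = 1/121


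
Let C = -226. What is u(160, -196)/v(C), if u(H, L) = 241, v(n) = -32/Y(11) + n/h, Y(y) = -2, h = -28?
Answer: 3374/337 ≈ 10.012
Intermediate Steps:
v(n) = 16 - n/28 (v(n) = -32/(-2) + n/(-28) = -32*(-½) + n*(-1/28) = 16 - n/28)
u(160, -196)/v(C) = 241/(16 - 1/28*(-226)) = 241/(16 + 113/14) = 241/(337/14) = 241*(14/337) = 3374/337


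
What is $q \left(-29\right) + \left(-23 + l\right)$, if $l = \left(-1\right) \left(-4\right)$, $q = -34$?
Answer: $967$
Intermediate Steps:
$l = 4$
$q \left(-29\right) + \left(-23 + l\right) = \left(-34\right) \left(-29\right) + \left(-23 + 4\right) = 986 - 19 = 967$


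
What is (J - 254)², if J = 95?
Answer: 25281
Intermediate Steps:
(J - 254)² = (95 - 254)² = (-159)² = 25281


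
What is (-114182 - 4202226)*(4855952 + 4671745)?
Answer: -41125427552376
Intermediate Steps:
(-114182 - 4202226)*(4855952 + 4671745) = -4316408*9527697 = -41125427552376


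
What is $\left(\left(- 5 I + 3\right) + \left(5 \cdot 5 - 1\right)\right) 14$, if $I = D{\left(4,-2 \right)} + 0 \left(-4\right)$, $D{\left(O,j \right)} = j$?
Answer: $518$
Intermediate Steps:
$I = -2$ ($I = -2 + 0 \left(-4\right) = -2 + 0 = -2$)
$\left(\left(- 5 I + 3\right) + \left(5 \cdot 5 - 1\right)\right) 14 = \left(\left(\left(-5\right) \left(-2\right) + 3\right) + \left(5 \cdot 5 - 1\right)\right) 14 = \left(\left(10 + 3\right) + \left(25 - 1\right)\right) 14 = \left(13 + 24\right) 14 = 37 \cdot 14 = 518$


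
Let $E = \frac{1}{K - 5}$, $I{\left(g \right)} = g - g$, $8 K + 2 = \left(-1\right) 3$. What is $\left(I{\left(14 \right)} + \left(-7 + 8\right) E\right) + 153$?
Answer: $\frac{6877}{45} \approx 152.82$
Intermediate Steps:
$K = - \frac{5}{8}$ ($K = - \frac{1}{4} + \frac{\left(-1\right) 3}{8} = - \frac{1}{4} + \frac{1}{8} \left(-3\right) = - \frac{1}{4} - \frac{3}{8} = - \frac{5}{8} \approx -0.625$)
$I{\left(g \right)} = 0$
$E = - \frac{8}{45}$ ($E = \frac{1}{- \frac{5}{8} - 5} = \frac{1}{- \frac{45}{8}} = - \frac{8}{45} \approx -0.17778$)
$\left(I{\left(14 \right)} + \left(-7 + 8\right) E\right) + 153 = \left(0 + \left(-7 + 8\right) \left(- \frac{8}{45}\right)\right) + 153 = \left(0 + 1 \left(- \frac{8}{45}\right)\right) + 153 = \left(0 - \frac{8}{45}\right) + 153 = - \frac{8}{45} + 153 = \frac{6877}{45}$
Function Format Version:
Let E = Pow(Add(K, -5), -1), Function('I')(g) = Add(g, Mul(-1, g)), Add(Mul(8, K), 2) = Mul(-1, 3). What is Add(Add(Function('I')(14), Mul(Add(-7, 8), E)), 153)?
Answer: Rational(6877, 45) ≈ 152.82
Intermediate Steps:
K = Rational(-5, 8) (K = Add(Rational(-1, 4), Mul(Rational(1, 8), Mul(-1, 3))) = Add(Rational(-1, 4), Mul(Rational(1, 8), -3)) = Add(Rational(-1, 4), Rational(-3, 8)) = Rational(-5, 8) ≈ -0.62500)
Function('I')(g) = 0
E = Rational(-8, 45) (E = Pow(Add(Rational(-5, 8), -5), -1) = Pow(Rational(-45, 8), -1) = Rational(-8, 45) ≈ -0.17778)
Add(Add(Function('I')(14), Mul(Add(-7, 8), E)), 153) = Add(Add(0, Mul(Add(-7, 8), Rational(-8, 45))), 153) = Add(Add(0, Mul(1, Rational(-8, 45))), 153) = Add(Add(0, Rational(-8, 45)), 153) = Add(Rational(-8, 45), 153) = Rational(6877, 45)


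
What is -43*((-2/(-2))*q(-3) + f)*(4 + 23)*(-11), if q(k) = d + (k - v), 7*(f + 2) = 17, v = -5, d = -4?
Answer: -140481/7 ≈ -20069.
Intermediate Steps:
f = 3/7 (f = -2 + (1/7)*17 = -2 + 17/7 = 3/7 ≈ 0.42857)
q(k) = 1 + k (q(k) = -4 + (k - 1*(-5)) = -4 + (k + 5) = -4 + (5 + k) = 1 + k)
-43*((-2/(-2))*q(-3) + f)*(4 + 23)*(-11) = -43*((-2/(-2))*(1 - 3) + 3/7)*(4 + 23)*(-11) = -43*(-1/2*(-2)*(-2) + 3/7)*27*(-11) = -43*(1*(-2) + 3/7)*27*(-11) = -43*(-2 + 3/7)*27*(-11) = -(-473)*27/7*(-11) = -43*(-297/7)*(-11) = (12771/7)*(-11) = -140481/7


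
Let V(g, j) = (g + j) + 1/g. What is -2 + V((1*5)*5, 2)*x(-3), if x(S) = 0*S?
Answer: -2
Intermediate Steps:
V(g, j) = g + j + 1/g
x(S) = 0
-2 + V((1*5)*5, 2)*x(-3) = -2 + ((1*5)*5 + 2 + 1/((1*5)*5))*0 = -2 + (5*5 + 2 + 1/(5*5))*0 = -2 + (25 + 2 + 1/25)*0 = -2 + (676/25)*0 = -2 + 0 = -2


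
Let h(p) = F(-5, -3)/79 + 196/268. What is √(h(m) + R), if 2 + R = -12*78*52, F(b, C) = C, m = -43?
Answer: 2*I*√340906002229/5293 ≈ 220.62*I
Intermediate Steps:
R = -48674 (R = -2 - 12*78*52 = -2 - 936*52 = -2 - 48672 = -48674)
h(p) = 3670/5293 (h(p) = -3/79 + 196/268 = -3*1/79 + 196*(1/268) = -3/79 + 49/67 = 3670/5293)
√(h(m) + R) = √(3670/5293 - 48674) = √(-257627812/5293) = 2*I*√340906002229/5293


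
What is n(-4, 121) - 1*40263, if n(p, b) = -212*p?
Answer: -39415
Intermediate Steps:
n(-4, 121) - 1*40263 = -212*(-4) - 1*40263 = 848 - 40263 = -39415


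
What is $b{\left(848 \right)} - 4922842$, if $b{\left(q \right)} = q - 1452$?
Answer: $-4923446$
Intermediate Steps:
$b{\left(q \right)} = -1452 + q$
$b{\left(848 \right)} - 4922842 = \left(-1452 + 848\right) - 4922842 = -604 - 4922842 = -4923446$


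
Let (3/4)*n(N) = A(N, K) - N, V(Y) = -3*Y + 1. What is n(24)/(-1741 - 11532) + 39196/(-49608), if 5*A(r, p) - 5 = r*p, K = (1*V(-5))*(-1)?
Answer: -49389167/63312210 ≈ -0.78009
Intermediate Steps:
V(Y) = 1 - 3*Y
K = -16 (K = (1*(1 - 3*(-5)))*(-1) = (1*(1 + 15))*(-1) = (1*16)*(-1) = 16*(-1) = -16)
A(r, p) = 1 + p*r/5 (A(r, p) = 1 + (r*p)/5 = 1 + (p*r)/5 = 1 + p*r/5)
n(N) = 4/3 - 28*N/5 (n(N) = 4*((1 + (⅕)*(-16)*N) - N)/3 = 4*((1 - 16*N/5) - N)/3 = 4*(1 - 21*N/5)/3 = 4/3 - 28*N/5)
n(24)/(-1741 - 11532) + 39196/(-49608) = (4/3 - 28/5*24)/(-1741 - 11532) + 39196/(-49608) = (4/3 - 672/5)/(-13273) + 39196*(-1/49608) = -1996/15*(-1/13273) - 9799/12402 = 1996/199095 - 9799/12402 = -49389167/63312210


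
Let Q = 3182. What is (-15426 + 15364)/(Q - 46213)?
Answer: 62/43031 ≈ 0.0014408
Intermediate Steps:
(-15426 + 15364)/(Q - 46213) = (-15426 + 15364)/(3182 - 46213) = -62/(-43031) = -62*(-1/43031) = 62/43031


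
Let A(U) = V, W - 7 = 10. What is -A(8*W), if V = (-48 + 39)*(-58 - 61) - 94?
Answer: -977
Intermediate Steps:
W = 17 (W = 7 + 10 = 17)
V = 977 (V = -9*(-119) - 94 = 1071 - 94 = 977)
A(U) = 977
-A(8*W) = -1*977 = -977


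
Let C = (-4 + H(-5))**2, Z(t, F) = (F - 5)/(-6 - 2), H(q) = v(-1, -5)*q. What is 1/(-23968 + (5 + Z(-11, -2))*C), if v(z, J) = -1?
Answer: -8/191697 ≈ -4.1733e-5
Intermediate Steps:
H(q) = -q
Z(t, F) = 5/8 - F/8 (Z(t, F) = (-5 + F)/(-8) = (-5 + F)*(-1/8) = 5/8 - F/8)
C = 1 (C = (-4 - 1*(-5))**2 = (-4 + 5)**2 = 1**2 = 1)
1/(-23968 + (5 + Z(-11, -2))*C) = 1/(-23968 + (5 + (5/8 - 1/8*(-2)))*1) = 1/(-23968 + (5 + (5/8 + 1/4))*1) = 1/(-23968 + (5 + 7/8)*1) = 1/(-23968 + (47/8)*1) = 1/(-23968 + 47/8) = 1/(-191697/8) = -8/191697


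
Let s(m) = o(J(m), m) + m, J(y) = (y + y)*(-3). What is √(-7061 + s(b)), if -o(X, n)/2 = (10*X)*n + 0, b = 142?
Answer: √2412761 ≈ 1553.3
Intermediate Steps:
J(y) = -6*y (J(y) = (2*y)*(-3) = -6*y)
o(X, n) = -20*X*n (o(X, n) = -2*((10*X)*n + 0) = -2*(10*X*n + 0) = -20*X*n)
s(m) = m + 120*m² (s(m) = -20*(-6*m)*m + m = 120*m² + m = m + 120*m²)
√(-7061 + s(b)) = √(-7061 + 142*(1 + 120*142)) = √(-7061 + 142*(1 + 17040)) = √(-7061 + 142*17041) = √(-7061 + 2419822) = √2412761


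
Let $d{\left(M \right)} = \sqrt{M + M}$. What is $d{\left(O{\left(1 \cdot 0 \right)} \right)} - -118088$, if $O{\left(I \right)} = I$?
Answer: $118088$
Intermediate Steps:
$d{\left(M \right)} = \sqrt{2} \sqrt{M}$ ($d{\left(M \right)} = \sqrt{2 M} = \sqrt{2} \sqrt{M}$)
$d{\left(O{\left(1 \cdot 0 \right)} \right)} - -118088 = \sqrt{2} \sqrt{1 \cdot 0} - -118088 = \sqrt{2} \sqrt{0} + 118088 = \sqrt{2} \cdot 0 + 118088 = 0 + 118088 = 118088$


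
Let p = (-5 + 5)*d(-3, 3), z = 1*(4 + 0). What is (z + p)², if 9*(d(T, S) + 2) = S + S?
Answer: 16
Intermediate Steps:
d(T, S) = -2 + 2*S/9 (d(T, S) = -2 + (S + S)/9 = -2 + (2*S)/9 = -2 + 2*S/9)
z = 4 (z = 1*4 = 4)
p = 0 (p = (-5 + 5)*(-2 + (2/9)*3) = 0*(-2 + ⅔) = 0*(-4/3) = 0)
(z + p)² = (4 + 0)² = 4² = 16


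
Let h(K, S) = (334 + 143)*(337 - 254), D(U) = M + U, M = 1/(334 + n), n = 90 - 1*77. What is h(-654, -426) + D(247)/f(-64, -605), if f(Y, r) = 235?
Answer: 645706761/16309 ≈ 39592.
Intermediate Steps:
n = 13 (n = 90 - 77 = 13)
M = 1/347 (M = 1/(334 + 13) = 1/347 ≈ 0.0028818)
D(U) = 1/347 + U
h(K, S) = 39591 (h(K, S) = 477*83 = 39591)
h(-654, -426) + D(247)/f(-64, -605) = 39591 + (1/347 + 247)/235 = 39591 + (85710/347)*(1/235) = 39591 + 17142/16309 = 645706761/16309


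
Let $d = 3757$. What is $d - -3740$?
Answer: $7497$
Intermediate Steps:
$d - -3740 = 3757 - -3740 = 3757 + 3740 = 7497$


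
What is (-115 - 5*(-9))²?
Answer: 4900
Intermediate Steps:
(-115 - 5*(-9))² = (-115 + 45)² = (-70)² = 4900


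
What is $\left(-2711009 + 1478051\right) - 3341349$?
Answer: $-4574307$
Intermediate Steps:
$\left(-2711009 + 1478051\right) - 3341349 = -1232958 - 3341349 = -4574307$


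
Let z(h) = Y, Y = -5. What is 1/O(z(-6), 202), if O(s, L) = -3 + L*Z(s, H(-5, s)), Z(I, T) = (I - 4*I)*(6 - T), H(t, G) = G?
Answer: 1/33327 ≈ 3.0006e-5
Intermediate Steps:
z(h) = -5
Z(I, T) = -3*I*(6 - T) (Z(I, T) = (-3*I)*(6 - T) = -3*I*(6 - T))
O(s, L) = -3 + 3*L*s*(-6 + s) (O(s, L) = -3 + L*(3*s*(-6 + s)) = -3 + 3*L*s*(-6 + s))
1/O(z(-6), 202) = 1/(-3 + 3*202*(-5)*(-6 - 5)) = 1/(-3 + 3*202*(-5)*(-11)) = 1/(-3 + 33330) = 1/33327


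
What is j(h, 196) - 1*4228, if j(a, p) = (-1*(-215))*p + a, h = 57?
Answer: 37969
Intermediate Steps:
j(a, p) = a + 215*p (j(a, p) = 215*p + a = a + 215*p)
j(h, 196) - 1*4228 = (57 + 215*196) - 1*4228 = (57 + 42140) - 4228 = 42197 - 4228 = 37969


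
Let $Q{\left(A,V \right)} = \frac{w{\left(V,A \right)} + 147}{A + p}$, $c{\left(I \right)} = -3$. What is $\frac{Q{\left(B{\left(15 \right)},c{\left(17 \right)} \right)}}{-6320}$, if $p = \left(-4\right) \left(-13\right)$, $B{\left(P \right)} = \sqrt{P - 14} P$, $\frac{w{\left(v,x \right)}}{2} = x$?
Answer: $- \frac{177}{423440} \approx -0.00041801$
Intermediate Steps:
$w{\left(v,x \right)} = 2 x$
$B{\left(P \right)} = P \sqrt{-14 + P}$ ($B{\left(P \right)} = \sqrt{-14 + P} P = P \sqrt{-14 + P}$)
$p = 52$
$Q{\left(A,V \right)} = \frac{147 + 2 A}{52 + A}$ ($Q{\left(A,V \right)} = \frac{2 A + 147}{A + 52} = \frac{147 + 2 A}{52 + A}$)
$\frac{Q{\left(B{\left(15 \right)},c{\left(17 \right)} \right)}}{-6320} = \frac{\frac{1}{52 + 15 \sqrt{-14 + 15}} \left(147 + 2 \cdot 15 \sqrt{-14 + 15}\right)}{-6320} = \frac{147 + 2 \cdot 15 \sqrt{1}}{52 + 15 \sqrt{1}} \left(- \frac{1}{6320}\right) = \frac{147 + 2 \cdot 15 \cdot 1}{52 + 15 \cdot 1} \left(- \frac{1}{6320}\right) = \frac{147 + 2 \cdot 15}{52 + 15} \left(- \frac{1}{6320}\right) = \frac{147 + 30}{67} \left(- \frac{1}{6320}\right) = \frac{1}{67} \cdot 177 \left(- \frac{1}{6320}\right) = \frac{177}{67} \left(- \frac{1}{6320}\right) = - \frac{177}{423440}$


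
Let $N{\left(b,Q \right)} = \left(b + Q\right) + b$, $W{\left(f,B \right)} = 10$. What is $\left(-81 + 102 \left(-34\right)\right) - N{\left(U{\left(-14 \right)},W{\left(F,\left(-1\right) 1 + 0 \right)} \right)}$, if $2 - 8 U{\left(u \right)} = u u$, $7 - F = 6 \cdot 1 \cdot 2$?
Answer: $- \frac{7021}{2} \approx -3510.5$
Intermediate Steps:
$F = -5$ ($F = 7 - 6 \cdot 1 \cdot 2 = 7 - 6 \cdot 2 = 7 - 12 = -5$)
$U{\left(u \right)} = \frac{1}{4} - \frac{u^{2}}{8}$ ($U{\left(u \right)} = \frac{1}{4} - \frac{u u}{8} = \frac{1}{4} - \frac{u^{2}}{8}$)
$N{\left(b,Q \right)} = Q + 2 b$ ($N{\left(b,Q \right)} = \left(Q + b\right) + b = Q + 2 b$)
$\left(-81 + 102 \left(-34\right)\right) - N{\left(U{\left(-14 \right)},W{\left(F,\left(-1\right) 1 + 0 \right)} \right)} = \left(-81 + 102 \left(-34\right)\right) - \left(10 + 2 \left(\frac{1}{4} - \frac{\left(-14\right)^{2}}{8}\right)\right) = \left(-81 - 3468\right) - \left(10 + 2 \left(\frac{1}{4} - \frac{49}{2}\right)\right) = -3549 - \left(10 + 2 \left(\frac{1}{4} - \frac{49}{2}\right)\right) = -3549 - \left(10 + 2 \left(- \frac{97}{4}\right)\right) = -3549 - \left(10 - \frac{97}{2}\right) = -3549 - - \frac{77}{2} = -3549 + \frac{77}{2} = - \frac{7021}{2}$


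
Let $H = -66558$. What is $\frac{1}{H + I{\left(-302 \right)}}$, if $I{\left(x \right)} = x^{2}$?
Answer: $\frac{1}{24646} \approx 4.0575 \cdot 10^{-5}$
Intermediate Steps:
$\frac{1}{H + I{\left(-302 \right)}} = \frac{1}{-66558 + \left(-302\right)^{2}} = \frac{1}{-66558 + 91204} = \frac{1}{24646}$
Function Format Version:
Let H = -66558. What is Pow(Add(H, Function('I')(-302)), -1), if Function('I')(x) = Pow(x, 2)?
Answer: Rational(1, 24646) ≈ 4.0575e-5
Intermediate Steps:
Pow(Add(H, Function('I')(-302)), -1) = Pow(Add(-66558, Pow(-302, 2)), -1) = Pow(Add(-66558, 91204), -1) = Pow(24646, -1) = Rational(1, 24646)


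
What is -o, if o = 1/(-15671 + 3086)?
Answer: 1/12585 ≈ 7.9460e-5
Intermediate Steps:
o = -1/12585 (o = 1/(-12585) = -1/12585 ≈ -7.9460e-5)
-o = -1*(-1/12585) = 1/12585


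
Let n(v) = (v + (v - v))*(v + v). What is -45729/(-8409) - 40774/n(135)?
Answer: 220658914/51084675 ≈ 4.3195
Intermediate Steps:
n(v) = 2*v² (n(v) = (v + 0)*(2*v) = v*(2*v) = 2*v²)
-45729/(-8409) - 40774/n(135) = -45729/(-8409) - 40774/(2*135²) = -45729*(-1/8409) - 40774/(2*18225) = 15243/2803 - 40774/36450 = 15243/2803 - 40774*1/36450 = 15243/2803 - 20387/18225 = 220658914/51084675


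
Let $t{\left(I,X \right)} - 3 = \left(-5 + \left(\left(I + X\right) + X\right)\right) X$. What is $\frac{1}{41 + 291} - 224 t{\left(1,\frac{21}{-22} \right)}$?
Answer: $- \frac{77751623}{40172} \approx -1935.5$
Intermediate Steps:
$t{\left(I,X \right)} = 3 + X \left(-5 + I + 2 X\right)$ ($t{\left(I,X \right)} = 3 + \left(-5 + \left(\left(I + X\right) + X\right)\right) X = 3 + \left(-5 + \left(I + 2 X\right)\right) X = 3 + \left(-5 + I + 2 X\right) X = 3 + X \left(-5 + I + 2 X\right)$)
$\frac{1}{41 + 291} - 224 t{\left(1,\frac{21}{-22} \right)} = \frac{1}{41 + 291} - 224 \left(3 - 5 \frac{21}{-22} + 2 \left(\frac{21}{-22}\right)^{2} + 1 \frac{21}{-22}\right) = \frac{1}{332} - 224 \left(3 - 5 \cdot 21 \left(- \frac{1}{22}\right) + 2 \left(21 \left(- \frac{1}{22}\right)\right)^{2} + 1 \cdot 21 \left(- \frac{1}{22}\right)\right) = \frac{1}{332} - 224 \left(3 - - \frac{105}{22} + 2 \left(- \frac{21}{22}\right)^{2} + 1 \left(- \frac{21}{22}\right)\right) = \frac{1}{332} - 224 \left(3 + \frac{105}{22} + 2 \cdot \frac{441}{484} - \frac{21}{22}\right) = \frac{1}{332} - 224 \left(3 + \frac{105}{22} + \frac{441}{242} - \frac{21}{22}\right) = \frac{1}{332} - \frac{234192}{121} = - \frac{77751623}{40172}$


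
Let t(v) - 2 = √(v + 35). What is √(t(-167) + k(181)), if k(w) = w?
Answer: √(183 + 2*I*√33) ≈ 13.534 + 0.42444*I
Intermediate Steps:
t(v) = 2 + √(35 + v) (t(v) = 2 + √(v + 35) = 2 + √(35 + v))
√(t(-167) + k(181)) = √((2 + √(35 - 167)) + 181) = √((2 + √(-132)) + 181) = √((2 + 2*I*√33) + 181) = √(183 + 2*I*√33)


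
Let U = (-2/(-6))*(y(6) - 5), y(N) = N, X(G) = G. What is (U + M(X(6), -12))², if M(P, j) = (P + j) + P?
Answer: ⅑ ≈ 0.11111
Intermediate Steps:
M(P, j) = j + 2*P
U = ⅓ (U = (-2/(-6))*(6 - 5) = -2*(-⅙)*1 = (⅓)*1 = ⅓ ≈ 0.33333)
(U + M(X(6), -12))² = (⅓ + (-12 + 2*6))² = (⅓ + (-12 + 12))² = (⅓ + 0)² = (⅓)² = ⅑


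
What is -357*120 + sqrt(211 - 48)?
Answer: -42840 + sqrt(163) ≈ -42827.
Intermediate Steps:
-357*120 + sqrt(211 - 48) = -42840 + sqrt(163)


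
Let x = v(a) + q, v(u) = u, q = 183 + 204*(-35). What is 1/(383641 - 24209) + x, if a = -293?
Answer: -2605881999/359432 ≈ -7250.0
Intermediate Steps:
q = -6957 (q = 183 - 7140 = -6957)
x = -7250 (x = -293 - 6957 = -7250)
1/(383641 - 24209) + x = 1/(383641 - 24209) - 7250 = 1/359432 - 7250 = -2605881999/359432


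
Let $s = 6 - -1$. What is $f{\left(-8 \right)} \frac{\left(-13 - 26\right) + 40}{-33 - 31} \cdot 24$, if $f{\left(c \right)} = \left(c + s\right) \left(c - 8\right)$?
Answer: $-6$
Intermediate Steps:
$s = 7$ ($s = 6 + 1 = 7$)
$f{\left(c \right)} = \left(-8 + c\right) \left(7 + c\right)$ ($f{\left(c \right)} = \left(c + 7\right) \left(c - 8\right) = \left(7 + c\right) \left(-8 + c\right) = \left(-8 + c\right) \left(7 + c\right)$)
$f{\left(-8 \right)} \frac{\left(-13 - 26\right) + 40}{-33 - 31} \cdot 24 = \left(-56 + \left(-8\right)^{2} - -8\right) \frac{\left(-13 - 26\right) + 40}{-33 - 31} \cdot 24 = \left(-56 + 64 + 8\right) \frac{\left(-13 - 26\right) + 40}{-64} \cdot 24 = 16 \left(-39 + 40\right) \left(- \frac{1}{64}\right) 24 = 16 \cdot 1 \left(- \frac{1}{64}\right) 24 = 16 \left(- \frac{1}{64}\right) 24 = \left(- \frac{1}{4}\right) 24 = -6$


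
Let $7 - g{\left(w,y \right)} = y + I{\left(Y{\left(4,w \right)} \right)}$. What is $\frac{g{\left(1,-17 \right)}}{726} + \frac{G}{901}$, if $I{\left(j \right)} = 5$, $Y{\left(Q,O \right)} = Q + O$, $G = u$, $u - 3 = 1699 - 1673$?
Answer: $\frac{38173}{654126} \approx 0.058357$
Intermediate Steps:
$u = 29$ ($u = 3 + \left(1699 - 1673\right) = 3 + 26 = 29$)
$G = 29$
$Y{\left(Q,O \right)} = O + Q$
$g{\left(w,y \right)} = 2 - y$ ($g{\left(w,y \right)} = 7 - \left(y + 5\right) = 7 - \left(5 + y\right) = 2 - y$)
$\frac{g{\left(1,-17 \right)}}{726} + \frac{G}{901} = \frac{2 - -17}{726} + \frac{29}{901} = \left(2 + 17\right) \frac{1}{726} + 29 \cdot \frac{1}{901} = 19 \cdot \frac{1}{726} + \frac{29}{901} = \frac{19}{726} + \frac{29}{901} = \frac{38173}{654126}$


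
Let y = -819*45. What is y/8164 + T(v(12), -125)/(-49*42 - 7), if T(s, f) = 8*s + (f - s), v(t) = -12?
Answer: -5723023/1296820 ≈ -4.4131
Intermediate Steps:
y = -36855
T(s, f) = f + 7*s
y/8164 + T(v(12), -125)/(-49*42 - 7) = -36855/8164 + (-125 + 7*(-12))/(-49*42 - 7) = -36855*1/8164 + (-125 - 84)/(-2058 - 7) = -2835/628 - 209/(-2065) = -2835/628 - 209*(-1/2065) = -2835/628 + 209/2065 = -5723023/1296820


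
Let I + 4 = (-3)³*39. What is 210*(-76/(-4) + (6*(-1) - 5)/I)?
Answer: 602820/151 ≈ 3992.2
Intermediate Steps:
I = -1057 (I = -4 + (-3)³*39 = -4 - 27*39 = -4 - 1053 = -1057)
210*(-76/(-4) + (6*(-1) - 5)/I) = 210*(-76/(-4) + (6*(-1) - 5)/(-1057)) = 210*(-76*(-¼) + (-6 - 5)*(-1/1057)) = 210*(19 - 11*(-1/1057)) = 210*(19 + 11/1057) = 210*(20094/1057) = 602820/151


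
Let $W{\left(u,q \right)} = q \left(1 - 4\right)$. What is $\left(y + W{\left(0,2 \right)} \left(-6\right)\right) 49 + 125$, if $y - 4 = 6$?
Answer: $2379$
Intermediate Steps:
$W{\left(u,q \right)} = - 3 q$ ($W{\left(u,q \right)} = q \left(-3\right) = - 3 q$)
$y = 10$ ($y = 4 + 6 = 10$)
$\left(y + W{\left(0,2 \right)} \left(-6\right)\right) 49 + 125 = \left(10 + \left(-3\right) 2 \left(-6\right)\right) 49 + 125 = \left(10 - -36\right) 49 + 125 = \left(10 + 36\right) 49 + 125 = 46 \cdot 49 + 125 = 2254 + 125 = 2379$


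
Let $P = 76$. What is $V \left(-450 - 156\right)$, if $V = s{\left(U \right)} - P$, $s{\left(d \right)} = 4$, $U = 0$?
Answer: $43632$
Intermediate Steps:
$V = -72$ ($V = 4 - 76 = -72$)
$V \left(-450 - 156\right) = - 72 \left(-450 - 156\right) = \left(-72\right) \left(-606\right) = 43632$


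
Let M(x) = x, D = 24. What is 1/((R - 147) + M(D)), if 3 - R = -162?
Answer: 1/42 ≈ 0.023810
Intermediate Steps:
R = 165 (R = 3 - 1*(-162) = 3 + 162 = 165)
1/((R - 147) + M(D)) = 1/((165 - 147) + 24) = 1/(18 + 24) = 1/42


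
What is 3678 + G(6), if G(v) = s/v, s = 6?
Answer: 3679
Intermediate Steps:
G(v) = 6/v
3678 + G(6) = 3678 + 6/6 = 3678 + 6*(⅙) = 3678 + 1 = 3679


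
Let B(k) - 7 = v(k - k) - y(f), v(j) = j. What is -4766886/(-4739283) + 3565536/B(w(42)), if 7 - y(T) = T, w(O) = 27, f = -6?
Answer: -312926954618/526587 ≈ -5.9426e+5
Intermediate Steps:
y(T) = 7 - T
B(k) = -6 (B(k) = 7 + ((k - k) - (7 - 1*(-6))) = 7 + (0 - (7 + 6)) = 7 + (0 - 1*13) = 7 + (0 - 13) = 7 - 13 = -6)
-4766886/(-4739283) + 3565536/B(w(42)) = -4766886/(-4739283) + 3565536/(-6) = -4766886*(-1/4739283) + 3565536*(-1/6) = 529654/526587 - 594256 = -312926954618/526587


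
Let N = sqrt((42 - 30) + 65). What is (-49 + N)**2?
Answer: (49 - sqrt(77))**2 ≈ 1618.1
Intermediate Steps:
N = sqrt(77) (N = sqrt(12 + 65) = sqrt(77) ≈ 8.7750)
(-49 + N)**2 = (-49 + sqrt(77))**2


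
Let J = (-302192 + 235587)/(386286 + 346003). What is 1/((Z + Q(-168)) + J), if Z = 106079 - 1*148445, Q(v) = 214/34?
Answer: -12448913/527333425520 ≈ -2.3607e-5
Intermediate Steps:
Q(v) = 107/17 (Q(v) = 214*(1/34) = 107/17)
Z = -42366 (Z = 106079 - 148445 = -42366)
J = -66605/732289 ≈ -0.090955
1/((Z + Q(-168)) + J) = 1/((-42366 + 107/17) - 66605/732289) = 1/(-720115/17 - 66605/732289) = 1/(-527333425520/12448913) = -12448913/527333425520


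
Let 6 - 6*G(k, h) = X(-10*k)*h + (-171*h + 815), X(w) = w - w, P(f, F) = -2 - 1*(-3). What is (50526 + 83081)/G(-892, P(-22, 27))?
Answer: -400821/319 ≈ -1256.5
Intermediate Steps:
P(f, F) = 1 (P(f, F) = -2 + 3 = 1)
X(w) = 0
G(k, h) = -809/6 + 57*h/2 (G(k, h) = 1 - (0*h + (-171*h + 815))/6 = 1 - (0 + (815 - 171*h))/6 = 1 - (815 - 171*h)/6 = 1 + (-815/6 + 57*h/2) = -809/6 + 57*h/2)
(50526 + 83081)/G(-892, P(-22, 27)) = (50526 + 83081)/(-809/6 + (57/2)*1) = 133607/(-809/6 + 57/2) = 133607/(-319/3) = 133607*(-3/319) = -400821/319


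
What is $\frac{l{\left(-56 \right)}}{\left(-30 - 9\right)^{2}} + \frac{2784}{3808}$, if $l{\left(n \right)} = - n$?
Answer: $\frac{138991}{180999} \approx 0.76791$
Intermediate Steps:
$\frac{l{\left(-56 \right)}}{\left(-30 - 9\right)^{2}} + \frac{2784}{3808} = \frac{\left(-1\right) \left(-56\right)}{\left(-30 - 9\right)^{2}} + \frac{2784}{3808} = \frac{56}{\left(-39\right)^{2}} + 2784 \cdot \frac{1}{3808} = \frac{56}{1521} + \frac{87}{119} = \frac{138991}{180999}$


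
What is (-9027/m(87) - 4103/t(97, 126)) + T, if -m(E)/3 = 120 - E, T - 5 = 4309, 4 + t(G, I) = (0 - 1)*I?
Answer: 6344543/1430 ≈ 4436.7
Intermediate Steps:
t(G, I) = -4 - I (t(G, I) = -4 + (0 - 1)*I = -4 - I)
T = 4314 (T = 5 + 4309 = 4314)
m(E) = -360 + 3*E (m(E) = -3*(120 - E) = -360 + 3*E)
(-9027/m(87) - 4103/t(97, 126)) + T = (-9027/(-360 + 3*87) - 4103/(-4 - 1*126)) + 4314 = (-9027/(-360 + 261) - 4103/(-4 - 126)) + 4314 = (-9027/(-99) - 4103/(-130)) + 4314 = (-9027*(-1/99) - 4103*(-1/130)) + 4314 = (1003/11 + 4103/130) + 4314 = 175523/1430 + 4314 = 6344543/1430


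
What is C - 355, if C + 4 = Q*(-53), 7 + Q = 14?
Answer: -730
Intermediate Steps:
Q = 7 (Q = -7 + 14 = 7)
C = -375 (C = -4 + 7*(-53) = -4 - 371 = -375)
C - 355 = -375 - 355 = -730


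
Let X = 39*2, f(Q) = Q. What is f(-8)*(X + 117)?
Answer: -1560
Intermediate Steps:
X = 78
f(-8)*(X + 117) = -8*(78 + 117) = -8*195 = -1560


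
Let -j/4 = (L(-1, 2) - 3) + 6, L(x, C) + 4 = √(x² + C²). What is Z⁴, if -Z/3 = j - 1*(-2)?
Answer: 2023056 - 902016*√5 ≈ 6086.9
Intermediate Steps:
L(x, C) = -4 + √(C² + x²) (L(x, C) = -4 + √(x² + C²) = -4 + √(C² + x²))
j = 4 - 4*√5 (j = -4*(((-4 + √(2² + (-1)²)) - 3) + 6) = -4*(((-4 + √(4 + 1)) - 3) + 6) = -4*(((-4 + √5) - 3) + 6) = -4*((-7 + √5) + 6) = -4*(-1 + √5) = 4 - 4*√5 ≈ -4.9443)
Z = -18 + 12*√5 (Z = -3*((4 - 4*√5) - 1*(-2)) = -3*((4 - 4*√5) + 2) = -3*(6 - 4*√5) = -18 + 12*√5 ≈ 8.8328)
Z⁴ = (-18 + 12*√5)⁴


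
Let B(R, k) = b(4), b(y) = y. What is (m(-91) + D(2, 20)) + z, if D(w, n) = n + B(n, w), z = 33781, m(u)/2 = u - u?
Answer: 33805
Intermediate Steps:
m(u) = 0 (m(u) = 2*(u - u) = 2*0 = 0)
B(R, k) = 4
D(w, n) = 4 + n (D(w, n) = n + 4 = 4 + n)
(m(-91) + D(2, 20)) + z = (0 + (4 + 20)) + 33781 = (0 + 24) + 33781 = 24 + 33781 = 33805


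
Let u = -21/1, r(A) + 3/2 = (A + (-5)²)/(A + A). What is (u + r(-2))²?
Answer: 12769/16 ≈ 798.06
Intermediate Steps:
r(A) = -3/2 + (25 + A)/(2*A) (r(A) = -3/2 + (A + (-5)²)/(A + A) = -3/2 + (A + 25)/((2*A)) = -3/2 + (25 + A)*(1/(2*A)) = -3/2 + (25 + A)/(2*A))
u = -21 (u = -21*1 = -21)
(u + r(-2))² = (-21 + (25/2 - 1*(-2))/(-2))² = (-21 - (25/2 + 2)/2)² = (-21 - ½*29/2)² = (-21 - 29/4)² = (-113/4)² = 12769/16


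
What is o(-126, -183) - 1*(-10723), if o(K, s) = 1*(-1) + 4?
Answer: 10726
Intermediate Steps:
o(K, s) = 3 (o(K, s) = -1 + 4 = 3)
o(-126, -183) - 1*(-10723) = 3 - 1*(-10723) = 3 + 10723 = 10726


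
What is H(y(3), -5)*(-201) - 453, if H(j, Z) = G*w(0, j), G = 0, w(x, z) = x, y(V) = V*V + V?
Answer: -453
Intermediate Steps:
y(V) = V + V² (y(V) = V² + V = V + V²)
H(j, Z) = 0 (H(j, Z) = 0*0 = 0)
H(y(3), -5)*(-201) - 453 = 0*(-201) - 453 = 0 - 453 = -453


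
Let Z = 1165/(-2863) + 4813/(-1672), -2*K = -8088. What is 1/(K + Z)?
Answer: 4786936/19342641685 ≈ 0.00024748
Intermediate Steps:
K = 4044 (K = -½*(-8088) = 4044)
Z = -15727499/4786936 (Z = 1165*(-1/2863) + 4813*(-1/1672) = -1165/2863 - 4813/1672 = -15727499/4786936 ≈ -3.2855)
1/(K + Z) = 1/(4044 - 15727499/4786936) = 1/(19342641685/4786936) = 4786936/19342641685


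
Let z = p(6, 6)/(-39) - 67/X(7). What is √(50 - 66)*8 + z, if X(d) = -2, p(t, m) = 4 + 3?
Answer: 2599/78 + 32*I ≈ 33.32 + 32.0*I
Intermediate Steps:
p(t, m) = 7
z = 2599/78 (z = 7/(-39) - 67/(-2) = 7*(-1/39) - 67*(-½) = -7/39 + 67/2 = 2599/78 ≈ 33.320)
√(50 - 66)*8 + z = √(50 - 66)*8 + 2599/78 = √(-16)*8 + 2599/78 = (4*I)*8 + 2599/78 = 32*I + 2599/78 = 2599/78 + 32*I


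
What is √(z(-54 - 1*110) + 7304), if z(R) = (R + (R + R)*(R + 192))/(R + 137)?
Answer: 2*√17213/3 ≈ 87.466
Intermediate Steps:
z(R) = (R + 2*R*(192 + R))/(137 + R) (z(R) = (R + (2*R)*(192 + R))/(137 + R) = (R + 2*R*(192 + R))/(137 + R))
√(z(-54 - 1*110) + 7304) = √((-54 - 1*110)*(385 + 2*(-54 - 1*110))/(137 + (-54 - 1*110)) + 7304) = √((-54 - 110)*(385 + 2*(-54 - 110))/(137 + (-54 - 110)) + 7304) = √(-164*(385 + 2*(-164))/(137 - 164) + 7304) = √(-164*(385 - 328)/(-27) + 7304) = √(-164*(-1/27)*57 + 7304) = √(3116/9 + 7304) = √(68852/9) = 2*√17213/3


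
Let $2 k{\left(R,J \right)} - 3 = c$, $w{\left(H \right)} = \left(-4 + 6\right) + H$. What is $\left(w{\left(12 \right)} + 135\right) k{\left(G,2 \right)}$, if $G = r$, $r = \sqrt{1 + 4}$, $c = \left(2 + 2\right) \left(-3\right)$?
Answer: $- \frac{1341}{2} \approx -670.5$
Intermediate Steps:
$w{\left(H \right)} = 2 + H$
$c = -12$ ($c = 4 \left(-3\right) = -12$)
$r = \sqrt{5} \approx 2.2361$
$G = \sqrt{5} \approx 2.2361$
$k{\left(R,J \right)} = - \frac{9}{2}$ ($k{\left(R,J \right)} = \frac{3}{2} + \frac{1}{2} \left(-12\right) = \frac{3}{2} - 6 = - \frac{9}{2}$)
$\left(w{\left(12 \right)} + 135\right) k{\left(G,2 \right)} = \left(\left(2 + 12\right) + 135\right) \left(- \frac{9}{2}\right) = \left(14 + 135\right) \left(- \frac{9}{2}\right) = 149 \left(- \frac{9}{2}\right) = - \frac{1341}{2}$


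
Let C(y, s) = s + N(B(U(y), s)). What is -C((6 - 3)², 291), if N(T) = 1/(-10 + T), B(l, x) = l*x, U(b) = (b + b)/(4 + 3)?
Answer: -1503895/5168 ≈ -291.00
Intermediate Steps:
U(b) = 2*b/7 (U(b) = (2*b)/7 = (2*b)*(⅐) = 2*b/7)
C(y, s) = s + 1/(-10 + 2*s*y/7) (C(y, s) = s + 1/(-10 + (2*y/7)*s) = s + 1/(-10 + 2*s*y/7))
-C((6 - 3)², 291) = -(7/2 + 291*(-35 + 291*(6 - 3)²))/(-35 + 291*(6 - 3)²) = -(7/2 + 291*(-35 + 291*3²))/(-35 + 291*3²) = -(7/2 + 291*(-35 + 291*9))/(-35 + 291*9) = -(7/2 + 291*(-35 + 2619))/(-35 + 2619) = -(7/2 + 291*2584)/2584 = -(7/2 + 751944)/2584 = -1503895/(2584*2) = -1*1503895/5168 = -1503895/5168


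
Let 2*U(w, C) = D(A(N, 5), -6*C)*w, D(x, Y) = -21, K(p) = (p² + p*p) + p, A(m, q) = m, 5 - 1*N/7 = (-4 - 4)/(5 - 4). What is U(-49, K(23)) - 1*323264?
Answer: -645499/2 ≈ -3.2275e+5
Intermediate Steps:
N = 91 (N = 35 - 7*(-4 - 4)/(5 - 4) = 35 - (-56)/1 = 35 - (-56) = 35 - 7*(-8) = 35 + 56 = 91)
K(p) = p + 2*p² (K(p) = (p² + p²) + p = 2*p² + p = p + 2*p²)
U(w, C) = -21*w/2 (U(w, C) = (-21*w)/2 = -21*w/2)
U(-49, K(23)) - 1*323264 = -21/2*(-49) - 1*323264 = 1029/2 - 323264 = -645499/2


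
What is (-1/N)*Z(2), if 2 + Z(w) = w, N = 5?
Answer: 0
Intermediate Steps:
Z(w) = -2 + w
(-1/N)*Z(2) = (-1/5)*(-2 + 2) = -1*⅕*0 = -⅕*0 = 0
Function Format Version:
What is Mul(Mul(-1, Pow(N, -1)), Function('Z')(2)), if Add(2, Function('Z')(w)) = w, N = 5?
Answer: 0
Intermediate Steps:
Function('Z')(w) = Add(-2, w)
Mul(Mul(-1, Pow(N, -1)), Function('Z')(2)) = Mul(Mul(-1, Pow(5, -1)), Add(-2, 2)) = Mul(Mul(-1, Rational(1, 5)), 0) = Mul(Rational(-1, 5), 0) = 0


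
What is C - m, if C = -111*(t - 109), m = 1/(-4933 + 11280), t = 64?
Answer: 31703264/6347 ≈ 4995.0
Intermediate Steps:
m = 1/6347 ≈ 0.00015755
C = 4995 (C = -111*(64 - 109) = -111*(-45) = 4995)
C - m = 4995 - 1*1/6347 = 4995 - 1/6347 = 31703264/6347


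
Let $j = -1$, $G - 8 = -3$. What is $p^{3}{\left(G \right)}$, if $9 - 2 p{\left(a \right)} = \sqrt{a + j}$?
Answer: $\frac{343}{8} \approx 42.875$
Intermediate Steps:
$G = 5$ ($G = 8 - 3 = 5$)
$p{\left(a \right)} = \frac{9}{2} - \frac{\sqrt{-1 + a}}{2}$ ($p{\left(a \right)} = \frac{9}{2} - \frac{\sqrt{a - 1}}{2} = \frac{9}{2} - \frac{\sqrt{-1 + a}}{2}$)
$p^{3}{\left(G \right)} = \left(\frac{9}{2} - \frac{\sqrt{-1 + 5}}{2}\right)^{3} = \left(\frac{9}{2} - \frac{\sqrt{4}}{2}\right)^{3} = \left(\frac{9}{2} - 1\right)^{3} = \left(\frac{7}{2}\right)^{3} = \frac{343}{8}$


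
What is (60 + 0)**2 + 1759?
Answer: 5359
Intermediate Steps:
(60 + 0)**2 + 1759 = 60**2 + 1759 = 3600 + 1759 = 5359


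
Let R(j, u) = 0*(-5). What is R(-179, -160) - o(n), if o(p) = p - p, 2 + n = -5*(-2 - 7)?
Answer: 0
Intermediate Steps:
R(j, u) = 0
n = 43 (n = -2 - 5*(-2 - 7) = -2 - 5*(-9) = -2 + 45 = 43)
o(p) = 0
R(-179, -160) - o(n) = 0 - 1*0 = 0 + 0 = 0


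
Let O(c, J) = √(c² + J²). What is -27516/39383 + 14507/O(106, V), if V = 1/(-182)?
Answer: -27516/39383 + 2640274*√372181265/372181265 ≈ 136.16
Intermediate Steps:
V = -1/182 ≈ -0.0054945
O(c, J) = √(J² + c²)
-27516/39383 + 14507/O(106, V) = -27516/39383 + 14507/(√((-1/182)² + 106²)) = -27516*1/39383 + 14507/(√(1/33124 + 11236)) = -27516/39383 + 14507/(√(372181265/33124)) = -27516/39383 + 14507/((√372181265/182)) = -27516/39383 + 14507*(182*√372181265/372181265) = -27516/39383 + 2640274*√372181265/372181265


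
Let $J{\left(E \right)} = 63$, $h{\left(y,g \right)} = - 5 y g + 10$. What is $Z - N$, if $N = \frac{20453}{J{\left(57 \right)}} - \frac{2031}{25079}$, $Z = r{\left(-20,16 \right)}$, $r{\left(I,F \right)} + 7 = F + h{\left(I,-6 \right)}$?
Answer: $- \frac{1430779471}{1579977} \approx -905.57$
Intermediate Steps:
$h{\left(y,g \right)} = 10 - 5 g y$ ($h{\left(y,g \right)} = - 5 g y + 10 = 10 - 5 g y$)
$r{\left(I,F \right)} = 3 + F + 30 I$ ($r{\left(I,F \right)} = -7 + \left(F + \left(10 - - 30 I\right)\right) = -7 + \left(F + \left(10 + 30 I\right)\right) = -7 + \left(10 + F + 30 I\right) = 3 + F + 30 I$)
$Z = -581$ ($Z = 3 + 16 + 30 \left(-20\right) = 3 + 16 - 600 = -581$)
$N = \frac{512812834}{1579977}$ ($N = \frac{20453}{63} - \frac{2031}{25079} = \frac{512812834}{1579977} \approx 324.57$)
$Z - N = -581 - \frac{512812834}{1579977} = - \frac{1430779471}{1579977}$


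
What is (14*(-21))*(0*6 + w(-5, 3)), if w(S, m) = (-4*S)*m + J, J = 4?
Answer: -18816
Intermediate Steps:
w(S, m) = 4 - 4*S*m (w(S, m) = (-4*S)*m + 4 = -4*S*m + 4 = 4 - 4*S*m)
(14*(-21))*(0*6 + w(-5, 3)) = (14*(-21))*(0*6 + (4 - 4*(-5)*3)) = -294*(0 + (4 + 60)) = -294*(0 + 64) = -294*64 = -18816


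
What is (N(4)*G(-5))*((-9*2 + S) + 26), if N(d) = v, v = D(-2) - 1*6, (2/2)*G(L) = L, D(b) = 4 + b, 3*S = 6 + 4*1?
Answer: 680/3 ≈ 226.67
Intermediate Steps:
S = 10/3 (S = (6 + 4*1)/3 = (6 + 4)/3 = (⅓)*10 = 10/3 ≈ 3.3333)
G(L) = L
v = -4 (v = (4 - 2) - 1*6 = 2 - 6 = -4)
N(d) = -4
(N(4)*G(-5))*((-9*2 + S) + 26) = (-4*(-5))*((-9*2 + 10/3) + 26) = 20*((-18 + 10/3) + 26) = 20*(-44/3 + 26) = 20*(34/3) = 680/3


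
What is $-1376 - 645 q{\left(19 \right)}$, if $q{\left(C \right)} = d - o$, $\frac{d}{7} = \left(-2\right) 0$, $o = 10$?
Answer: $5074$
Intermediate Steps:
$d = 0$ ($d = 7 \left(\left(-2\right) 0\right) = 7 \cdot 0 = 0$)
$q{\left(C \right)} = -10$ ($q{\left(C \right)} = 0 - 10 = -10$)
$-1376 - 645 q{\left(19 \right)} = -1376 - -6450 = -1376 + 6450 = 5074$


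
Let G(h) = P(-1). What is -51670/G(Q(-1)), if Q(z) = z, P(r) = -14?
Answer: 25835/7 ≈ 3690.7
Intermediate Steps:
G(h) = -14
-51670/G(Q(-1)) = -51670/(-14) = -51670*(-1/14) = 25835/7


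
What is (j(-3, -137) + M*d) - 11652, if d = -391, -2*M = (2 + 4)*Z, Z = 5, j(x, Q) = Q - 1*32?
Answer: -5956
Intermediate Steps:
j(x, Q) = -32 + Q (j(x, Q) = Q - 32 = -32 + Q)
M = -15 (M = -(2 + 4)*5/2 = -3*5 = -½*30 = -15)
(j(-3, -137) + M*d) - 11652 = ((-32 - 137) - 15*(-391)) - 11652 = (-169 + 5865) - 11652 = 5696 - 11652 = -5956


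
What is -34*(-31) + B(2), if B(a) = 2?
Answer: 1056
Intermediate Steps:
-34*(-31) + B(2) = -34*(-31) + 2 = 1054 + 2 = 1056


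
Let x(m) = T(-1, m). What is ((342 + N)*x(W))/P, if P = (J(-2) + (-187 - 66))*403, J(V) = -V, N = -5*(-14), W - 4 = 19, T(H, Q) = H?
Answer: 412/101153 ≈ 0.0040730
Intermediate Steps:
W = 23 (W = 4 + 19 = 23)
N = 70
x(m) = -1
P = -101153 (P = (-1*(-2) + (-187 - 66))*403 = (2 - 253)*403 = -251*403 = -101153)
((342 + N)*x(W))/P = ((342 + 70)*(-1))/(-101153) = (412*(-1))*(-1/101153) = -412*(-1/101153) = 412/101153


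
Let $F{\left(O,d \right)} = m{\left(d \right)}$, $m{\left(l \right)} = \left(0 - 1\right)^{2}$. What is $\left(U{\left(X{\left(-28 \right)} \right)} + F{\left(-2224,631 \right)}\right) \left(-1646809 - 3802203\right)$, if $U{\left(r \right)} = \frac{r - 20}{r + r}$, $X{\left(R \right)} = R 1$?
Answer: $- \frac{70837156}{7} \approx -1.012 \cdot 10^{7}$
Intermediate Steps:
$X{\left(R \right)} = R$
$m{\left(l \right)} = 1$ ($m{\left(l \right)} = \left(-1\right)^{2} = 1$)
$U{\left(r \right)} = \frac{-20 + r}{2 r}$
$F{\left(O,d \right)} = 1$
$\left(U{\left(X{\left(-28 \right)} \right)} + F{\left(-2224,631 \right)}\right) \left(-1646809 - 3802203\right) = \left(\frac{-20 - 28}{2 \left(-28\right)} + 1\right) \left(-1646809 - 3802203\right) = \left(\frac{1}{2} \left(- \frac{1}{28}\right) \left(-48\right) + 1\right) \left(-5449012\right) = \left(\frac{6}{7} + 1\right) \left(-5449012\right) = \frac{13}{7} \left(-5449012\right) = - \frac{70837156}{7}$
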